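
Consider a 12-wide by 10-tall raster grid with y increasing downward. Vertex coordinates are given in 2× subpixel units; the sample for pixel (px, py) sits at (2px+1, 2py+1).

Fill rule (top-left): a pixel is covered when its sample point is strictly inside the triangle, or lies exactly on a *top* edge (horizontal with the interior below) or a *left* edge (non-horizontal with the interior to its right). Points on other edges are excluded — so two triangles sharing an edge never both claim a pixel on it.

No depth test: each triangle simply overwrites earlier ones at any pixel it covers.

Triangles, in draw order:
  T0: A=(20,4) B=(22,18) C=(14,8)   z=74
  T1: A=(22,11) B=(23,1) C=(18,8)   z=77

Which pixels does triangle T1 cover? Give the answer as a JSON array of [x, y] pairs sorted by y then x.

T0:
  2·area = 92
  edge (20, 4)→(22, 18): d=(2,14) right/bottom  bias=-1
  edge (22, 18)→(14, 8): d=(-8,-10) top-left  bias=+0
  edge (14, 8)→(20, 4): d=(6,-4) top-left  bias=+0
    (9,2)@(19, 5): e=[16,74,2] → #
    (10,2)@(21, 5): e=[-12,94,10] → ·
    (8,3)@(17, 7): e=[48,38,6] → #
    (10,3)@(21, 7): e=[-8,78,22] → ·
    (7,4)@(15, 9): e=[80,2,10] → #
    (10,4)@(21, 9): e=[-4,62,34] → ·
    (7,5)@(15, 11): e=[84,-14,22] → ·
    (8,5)@(17, 11): e=[56,6,30] → #
    (10,5)@(21, 11): e=[0,46,46] → ·  [on edge]
    (8,6)@(17, 13): e=[60,-10,42] → ·
    (9,6)@(19, 13): e=[32,10,50] → #
    (10,6)@(21, 13): e=[4,30,58] → #
  covered (11 px):
    · · · · · · · · · · · ·
    · · · · · · · · · · · ·
    · · · · · · · · · # · ·
    · · · · · · · · # # · ·
    · · · · · · · # # # · ·
    · · · · · · · · # # · ·
    · · · · · · · · · # # ·
    · · · · · · · · · · # ·
    · · · · · · · · · · · ·
    · · · · · · · · · · · ·
T1:
  2·area = 43  (B↔C swapped to make it positive)
  edge (22, 11)→(18, 8): d=(-4,-3) top-left  bias=+0
  edge (18, 8)→(23, 1): d=(5,-7) top-left  bias=+0
  edge (23, 1)→(22, 11): d=(-1,10) right/bottom  bias=-1
    (11,0)@(23, 1): e=[43,0,0] → ·  [on edge]
    (10,2)@(21, 5): e=[21,6,16] → #
    (11,2)@(23, 5): e=[27,20,-4] → ·
    (9,3)@(19, 7): e=[7,2,34] → #
    (11,3)@(23, 7): e=[19,30,-6] → ·
    (9,4)@(19, 9): e=[-1,12,32] → ·
    (10,4)@(21, 9): e=[5,26,12] → #
    (11,4)@(23, 9): e=[11,40,-8] → ·
    (10,5)@(21, 11): e=[-3,36,10] → ·
    (6,7)@(13, 15): e=[-43,0,86] → ·  [on edge]
  covered (4 px):
    · · · · · · · · · · · ·
    · · · · · · · · · · · ·
    · · · · · · · · · · # ·
    · · · · · · · · · # # ·
    · · · · · · · · · · # ·
    · · · · · · · · · · · ·
    · · · · · · · · · · · ·
    · · · · · · · · · · · ·
    · · · · · · · · · · · ·
    · · · · · · · · · · · ·

Final: [[10,2],[9,3],[10,3],[10,4]]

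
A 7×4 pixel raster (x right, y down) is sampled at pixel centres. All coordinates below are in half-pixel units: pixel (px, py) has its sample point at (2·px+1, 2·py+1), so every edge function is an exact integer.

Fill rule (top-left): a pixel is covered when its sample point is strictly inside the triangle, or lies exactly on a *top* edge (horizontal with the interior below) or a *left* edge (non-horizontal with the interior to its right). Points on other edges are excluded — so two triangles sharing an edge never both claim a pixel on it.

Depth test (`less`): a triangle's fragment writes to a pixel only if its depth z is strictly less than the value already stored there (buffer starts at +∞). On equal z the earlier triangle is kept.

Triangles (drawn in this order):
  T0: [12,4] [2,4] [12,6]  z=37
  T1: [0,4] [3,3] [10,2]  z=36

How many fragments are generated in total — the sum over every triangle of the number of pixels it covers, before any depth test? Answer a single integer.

T0:
  2·area = 20  (B↔C swapped to make it positive)
  edge (12, 4)→(12, 6): d=(0,2) right/bottom  bias=-1
  edge (12, 6)→(2, 4): d=(-10,-2) top-left  bias=+0
  edge (2, 4)→(12, 4): d=(10,0) top-left  bias=+0
    (3,2)@(7, 5): e=[10,0,10] → █  [on edge]
    (4,2)@(9, 5): e=[6,4,10] → █
    (5,2)@(11, 5): e=[2,8,10] → █
    (6,2)@(13, 5): e=[-2,12,10] → ·
    (3,3)@(7, 7): e=[10,-20,30] → ·
    (4,3)@(9, 7): e=[6,-16,30] → ·
    (5,3)@(11, 7): e=[2,-12,30] → ·
  covered (3 px):
    · · · · · · ·
    · · · · · · ·
    · · · █ █ █ ·
    · · · · · · ·
T1:
  2·area = 4
  edge (0, 4)→(3, 3): d=(3,-1) top-left  bias=+0
  edge (3, 3)→(10, 2): d=(7,-1) top-left  bias=+0
  edge (10, 2)→(0, 4): d=(-10,2) right/bottom  bias=-1
    (4,0)@(9, 1): e=[0,-8,12] → ·  [on edge]
    (1,1)@(3, 3): e=[0,0,4] → █  [on edge]
    (2,1)@(5, 3): e=[2,2,0] → ·  [on edge]
    (1,2)@(3, 5): e=[6,14,-16] → ·
  covered (1 px):
    · · · · · · ·
    · █ · · · · ·
    · · · · · · ·
    · · · · · · ·

Result: 4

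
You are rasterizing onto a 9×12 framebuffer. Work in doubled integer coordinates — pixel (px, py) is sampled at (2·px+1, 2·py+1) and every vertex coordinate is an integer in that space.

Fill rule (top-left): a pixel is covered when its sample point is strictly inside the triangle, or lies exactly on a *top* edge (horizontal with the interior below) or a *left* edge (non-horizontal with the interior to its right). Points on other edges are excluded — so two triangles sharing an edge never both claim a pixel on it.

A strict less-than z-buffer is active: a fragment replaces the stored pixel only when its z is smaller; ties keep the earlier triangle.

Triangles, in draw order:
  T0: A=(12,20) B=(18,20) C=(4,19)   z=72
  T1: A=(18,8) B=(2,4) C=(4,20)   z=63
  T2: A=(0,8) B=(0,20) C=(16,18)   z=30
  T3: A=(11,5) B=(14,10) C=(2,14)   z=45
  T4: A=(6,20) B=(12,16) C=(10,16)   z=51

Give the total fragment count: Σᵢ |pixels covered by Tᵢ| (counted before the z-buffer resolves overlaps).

T0:
  2·area = 6  (B↔C swapped to make it positive)
  edge (12, 20)→(4, 19): d=(-8,-1) top-left  bias=+0
  edge (4, 19)→(18, 20): d=(14,1) right/bottom  bias=-1
  edge (18, 20)→(12, 20): d=(-6,0) right/bottom  bias=-1
  covered (0 px):
    . . . . . . . . .
    . . . . . . . . .
    . . . . . . . . .
    . . . . . . . . .
    . . . . . . . . .
    . . . . . . . . .
    . . . . . . . . .
    . . . . . . . . .
    . . . . . . . . .
    . . . . . . . . .
    . . . . . . . . .
    . . . . . . . . .
T1:
  2·area = 248  (B↔C swapped to make it positive)
  edge (18, 8)→(4, 20): d=(-14,12) right/bottom  bias=-1
  edge (4, 20)→(2, 4): d=(-2,-16) top-left  bias=+0
  edge (2, 4)→(18, 8): d=(16,4) right/bottom  bias=-1
    (1,2)@(3, 5): e=[222,14,12] → X
    (2,2)@(5, 5): e=[198,46,4] → X
    (3,2)@(7, 5): e=[174,78,-4] → .
    (1,3)@(3, 7): e=[194,10,44] → X
    (3,3)@(7, 7): e=[146,74,28] → X
    (4,3)@(9, 7): e=[122,106,20] → X
    (5,3)@(11, 7): e=[98,138,12] → X
    (6,3)@(13, 7): e=[74,170,4] → X
    (7,3)@(15, 7): e=[50,202,-4] → .
    (1,4)@(3, 9): e=[166,6,76] → X
    (7,4)@(15, 9): e=[22,198,28] → X
    (8,4)@(17, 9): e=[-2,230,20] → .
  covered (31 px):
    . . . . . . . . .
    . . . . . . . . .
    . X X . . . . . .
    . X X X X X X . .
    . X X X X X X X .
    . X X X X X X . .
    . . X X X X . . .
    . . X X X . . . .
    . . X X . . . . .
    . . X . . . . . .
    . . . . . . . . .
    . . . . . . . . .
T2:
  2·area = 192  (B↔C swapped to make it positive)
  edge (0, 8)→(16, 18): d=(16,10) right/bottom  bias=-1
  edge (16, 18)→(0, 20): d=(-16,2) right/bottom  bias=-1
  edge (0, 20)→(0, 8): d=(0,-12) top-left  bias=+0
    (0,4)@(1, 9): e=[6,174,12] → X
    (1,4)@(3, 9): e=[-14,170,36] → .
    (0,5)@(1, 11): e=[38,142,12] → X
    (1,5)@(3, 11): e=[18,138,36] → X
    (2,5)@(5, 11): e=[-2,134,60] → .
    (0,6)@(1, 13): e=[70,110,12] → X
    (2,6)@(5, 13): e=[30,102,60] → X
    (3,6)@(7, 13): e=[10,98,84] → X
    (4,6)@(9, 13): e=[-10,94,108] → .
    (0,7)@(1, 15): e=[102,78,12] → X
    (4,7)@(9, 15): e=[22,62,108] → X
    (5,7)@(11, 15): e=[2,58,132] → X
  covered (24 px):
    . . . . . . . . .
    . . . . . . . . .
    . . . . . . . . .
    . . . . . . . . .
    X . . . . . . . .
    X X . . . . . . .
    X X X X . . . . .
    X X X X X X . . .
    X X X X X X X . .
    X X X X . . . . .
    . . . . . . . . .
    . . . . . . . . .
T3:
  2·area = 72
  edge (11, 5)→(14, 10): d=(3,5) right/bottom  bias=-1
  edge (14, 10)→(2, 14): d=(-12,4) right/bottom  bias=-1
  edge (2, 14)→(11, 5): d=(9,-9) top-left  bias=+0
    (7,0)@(15, 1): e=[-32,104,0] → .  [on edge]
    (6,1)@(13, 3): e=[-16,88,0] → .  [on edge]
    (5,2)@(11, 5): e=[0,72,0] → .  [on edge]
    (4,3)@(9, 7): e=[16,56,0] → X  [on edge]
    (5,3)@(11, 7): e=[6,48,18] → X
    (6,3)@(13, 7): e=[-4,40,36] → .
    (3,4)@(7, 9): e=[32,40,0] → X  [on edge]
    (6,4)@(13, 9): e=[2,16,54] → X
    (7,4)@(15, 9): e=[-8,8,72] → .
    (8,4)@(17, 9): e=[-18,0,90] → .  [on edge]
    (2,5)@(5, 11): e=[48,24,0] → X  [on edge]
    (5,5)@(11, 11): e=[18,0,54] → .  [on edge]
    (1,6)@(3, 13): e=[64,8,0] → X  [on edge]
    (2,6)@(5, 13): e=[54,0,18] → .  [on edge]
    (0,7)@(1, 15): e=[80,-8,0] → .  [on edge]
    (8,7)@(17, 15): e=[0,-72,144] → .  [on edge]
  covered (10 px):
    . . . . . . . . .
    . . . . . . . . .
    . . . . . . . . .
    . . . . X X . . .
    . . . X X X X . .
    . . X X X . . . .
    . X . . . . . . .
    . . . . . . . . .
    . . . . . . . . .
    . . . . . . . . .
    . . . . . . . . .
    . . . . . . . . .
T4:
  2·area = 8  (B↔C swapped to make it positive)
  edge (6, 20)→(10, 16): d=(4,-4) top-left  bias=+0
  edge (10, 16)→(12, 16): d=(2,0) top-left  bias=+0
  edge (12, 16)→(6, 20): d=(-6,4) right/bottom  bias=-1
    (8,4)@(17, 9): e=[0,-14,22] → .  [on edge]
    (7,5)@(15, 11): e=[0,-10,18] → .  [on edge]
    (6,6)@(13, 13): e=[0,-6,14] → .  [on edge]
    (5,7)@(11, 15): e=[0,-2,10] → .  [on edge]
    (4,8)@(9, 17): e=[0,2,6] → X  [on edge]
    (5,8)@(11, 17): e=[8,2,-2] → .
    (3,9)@(7, 19): e=[0,6,2] → X  [on edge]
    (4,9)@(9, 19): e=[8,6,-6] → .
    (2,10)@(5, 21): e=[0,10,-2] → .  [on edge]
    (3,10)@(7, 21): e=[8,10,-10] → .
    (1,11)@(3, 23): e=[0,14,-6] → .  [on edge]
  covered (2 px):
    . . . . . . . . .
    . . . . . . . . .
    . . . . . . . . .
    . . . . . . . . .
    . . . . . . . . .
    . . . . . . . . .
    . . . . . . . . .
    . . . . . . . . .
    . . . . X . . . .
    . . . X . . . . .
    . . . . . . . . .
    . . . . . . . . .

Result: 67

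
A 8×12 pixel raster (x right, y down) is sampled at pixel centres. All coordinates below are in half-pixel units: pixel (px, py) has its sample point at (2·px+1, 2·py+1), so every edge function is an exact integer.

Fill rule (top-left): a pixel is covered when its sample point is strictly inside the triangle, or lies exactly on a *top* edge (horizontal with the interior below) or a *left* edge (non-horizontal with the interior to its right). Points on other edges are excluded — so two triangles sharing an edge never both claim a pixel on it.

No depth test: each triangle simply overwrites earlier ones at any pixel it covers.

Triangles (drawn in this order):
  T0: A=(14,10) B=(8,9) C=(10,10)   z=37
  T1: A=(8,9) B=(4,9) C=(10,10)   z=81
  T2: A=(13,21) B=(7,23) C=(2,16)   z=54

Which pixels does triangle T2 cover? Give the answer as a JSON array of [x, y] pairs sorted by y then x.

T0:
  2·area = 4  (B↔C swapped to make it positive)
  edge (14, 10)→(10, 10): d=(-4,0) right/bottom  bias=-1
  edge (10, 10)→(8, 9): d=(-2,-1) top-left  bias=+0
  edge (8, 9)→(14, 10): d=(6,1) right/bottom  bias=-1
  covered (0 px):
    · · · · · · · ·
    · · · · · · · ·
    · · · · · · · ·
    · · · · · · · ·
    · · · · · · · ·
    · · · · · · · ·
    · · · · · · · ·
    · · · · · · · ·
    · · · · · · · ·
    · · · · · · · ·
    · · · · · · · ·
    · · · · · · · ·
T1:
  2·area = 4  (B↔C swapped to make it positive)
  edge (8, 9)→(10, 10): d=(2,1) right/bottom  bias=-1
  edge (10, 10)→(4, 9): d=(-6,-1) top-left  bias=+0
  edge (4, 9)→(8, 9): d=(4,0) top-left  bias=+0
    (0,4)@(1, 9): e=[7,-3,0] → ·  [on edge]
    (1,4)@(3, 9): e=[5,-1,0] → ·  [on edge]
    (2,4)@(5, 9): e=[3,1,0] → #  [on edge]
    (3,4)@(7, 9): e=[1,3,0] → #  [on edge]
    (4,4)@(9, 9): e=[-1,5,0] → ·  [on edge]
    (5,4)@(11, 9): e=[-3,7,0] → ·  [on edge]
    (6,4)@(13, 9): e=[-5,9,0] → ·  [on edge]
    (7,4)@(15, 9): e=[-7,11,0] → ·  [on edge]
    (2,5)@(5, 11): e=[7,-11,8] → ·
    (3,5)@(7, 11): e=[5,-9,8] → ·
  covered (2 px):
    · · · · · · · ·
    · · · · · · · ·
    · · · · · · · ·
    · · · · · · · ·
    · · # # · · · ·
    · · · · · · · ·
    · · · · · · · ·
    · · · · · · · ·
    · · · · · · · ·
    · · · · · · · ·
    · · · · · · · ·
    · · · · · · · ·
T2:
  2·area = 52
  edge (13, 21)→(7, 23): d=(-6,2) right/bottom  bias=-1
  edge (7, 23)→(2, 16): d=(-5,-7) top-left  bias=+0
  edge (2, 16)→(13, 21): d=(11,5) right/bottom  bias=-1
    (1,8)@(3, 17): e=[44,2,6] → #
    (2,8)@(5, 17): e=[40,16,-4] → ·
    (1,9)@(3, 19): e=[32,-8,28] → ·
    (2,9)@(5, 19): e=[28,6,18] → #
    (3,9)@(7, 19): e=[24,20,8] → #
    (4,9)@(9, 19): e=[20,34,-2] → ·
    (2,10)@(5, 21): e=[16,-4,40] → ·
    (3,10)@(7, 21): e=[12,10,30] → #
    (4,10)@(9, 21): e=[8,24,20] → #
    (5,10)@(11, 21): e=[4,38,10] → #
    (6,10)@(13, 21): e=[0,52,0] → ·  [on edge]
    (3,11)@(7, 23): e=[0,0,52] → ·  [on edge]
  covered (6 px):
    · · · · · · · ·
    · · · · · · · ·
    · · · · · · · ·
    · · · · · · · ·
    · · · · · · · ·
    · · · · · · · ·
    · · · · · · · ·
    · · · · · · · ·
    · # · · · · · ·
    · · # # · · · ·
    · · · # # # · ·
    · · · · · · · ·

Answer: [[1,8],[2,9],[3,9],[3,10],[4,10],[5,10]]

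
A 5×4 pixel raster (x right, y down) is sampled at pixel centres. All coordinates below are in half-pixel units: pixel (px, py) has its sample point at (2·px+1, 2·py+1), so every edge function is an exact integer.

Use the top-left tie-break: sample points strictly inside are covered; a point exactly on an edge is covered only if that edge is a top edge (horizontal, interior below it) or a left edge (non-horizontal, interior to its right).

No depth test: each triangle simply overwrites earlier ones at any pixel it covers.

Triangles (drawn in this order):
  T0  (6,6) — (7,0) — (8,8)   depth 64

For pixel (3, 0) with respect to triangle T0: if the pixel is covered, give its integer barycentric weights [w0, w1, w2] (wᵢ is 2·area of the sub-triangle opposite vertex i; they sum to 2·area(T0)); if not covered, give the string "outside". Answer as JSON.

T0:
  2·area = 14
  edge (6, 6)→(7, 0): d=(1,-6) top-left  bias=+0
  edge (7, 0)→(8, 8): d=(1,8) right/bottom  bias=-1
  edge (8, 8)→(6, 6): d=(-2,-2) top-left  bias=+0
    (0,0)@(1, 1): e=[-35,49,0] → ·  [on edge]
    (3,0)@(7, 1): e=[1,1,12] → █
    (4,0)@(9, 1): e=[13,-15,16] → ·
    (1,1)@(3, 3): e=[-21,35,0] → ·  [on edge]
    (3,1)@(7, 3): e=[3,3,8] → █
    (4,1)@(9, 3): e=[15,-13,12] → ·
    (2,2)@(5, 5): e=[-7,21,0] → ·  [on edge]
    (3,2)@(7, 5): e=[5,5,4] → █
    (4,2)@(9, 5): e=[17,-11,8] → ·
    (3,3)@(7, 7): e=[7,7,0] → █  [on edge]
    (4,3)@(9, 7): e=[19,-9,4] → ·
  covered (4 px):
    · · · █ ·
    · · · █ ·
    · · · █ ·
    · · · █ ·

Result: [1,12,1]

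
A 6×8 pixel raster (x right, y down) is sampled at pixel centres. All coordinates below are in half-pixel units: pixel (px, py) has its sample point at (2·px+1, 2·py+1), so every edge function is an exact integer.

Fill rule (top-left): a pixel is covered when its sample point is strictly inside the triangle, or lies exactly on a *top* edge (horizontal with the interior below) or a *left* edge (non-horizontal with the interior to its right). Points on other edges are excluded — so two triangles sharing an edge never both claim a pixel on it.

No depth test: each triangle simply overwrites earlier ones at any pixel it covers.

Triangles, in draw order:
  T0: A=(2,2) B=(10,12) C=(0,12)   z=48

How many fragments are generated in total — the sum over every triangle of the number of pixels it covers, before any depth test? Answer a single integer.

T0:
  2·area = 100
  edge (2, 2)→(10, 12): d=(8,10) right/bottom  bias=-1
  edge (10, 12)→(0, 12): d=(-10,0) right/bottom  bias=-1
  edge (0, 12)→(2, 2): d=(2,-10) top-left  bias=+0
    (1,2)@(3, 5): e=[14,70,16] → #
    (2,2)@(5, 5): e=[-6,70,36] → ·
    (0,3)@(1, 7): e=[50,50,0] → #  [on edge]
    (2,3)@(5, 7): e=[10,50,40] → #
    (3,3)@(7, 7): e=[-10,50,60] → ·
    (0,4)@(1, 9): e=[66,30,4] → #
    (3,4)@(7, 9): e=[6,30,64] → #
    (4,4)@(9, 9): e=[-14,30,84] → ·
    (0,5)@(1, 11): e=[82,10,8] → #
    (4,5)@(9, 11): e=[2,10,88] → #
    (5,5)@(11, 11): e=[-18,10,108] → ·
    (0,6)@(1, 13): e=[98,-10,12] → ·
  covered (13 px):
    · · · · · ·
    · · · · · ·
    · # · · · ·
    # # # · · ·
    # # # # · ·
    # # # # # ·
    · · · · · ·
    · · · · · ·

Answer: 13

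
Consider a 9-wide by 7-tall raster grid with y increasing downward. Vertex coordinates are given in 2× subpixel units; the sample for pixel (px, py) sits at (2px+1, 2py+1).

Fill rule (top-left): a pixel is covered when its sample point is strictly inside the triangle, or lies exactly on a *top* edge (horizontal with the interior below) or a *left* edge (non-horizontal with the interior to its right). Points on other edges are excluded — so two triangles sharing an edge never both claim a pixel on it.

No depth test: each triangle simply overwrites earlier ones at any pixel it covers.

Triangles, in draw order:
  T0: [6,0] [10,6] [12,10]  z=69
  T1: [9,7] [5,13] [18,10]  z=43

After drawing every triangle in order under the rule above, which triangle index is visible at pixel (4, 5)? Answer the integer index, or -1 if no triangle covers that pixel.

T0:
  2·area = 4
  edge (6, 0)→(10, 6): d=(4,6) right/bottom  bias=-1
  edge (10, 6)→(12, 10): d=(2,4) right/bottom  bias=-1
  edge (12, 10)→(6, 0): d=(-6,-10) top-left  bias=+0
    (4,2)@(9, 5): e=[2,2,0] → X  [on edge]
    (5,2)@(11, 5): e=[-10,-6,20] → .
    (4,3)@(9, 7): e=[10,6,-12] → .
  covered (1 px):
    . . . . . . . . .
    . . . . . . . . .
    . . . . X . . . .
    . . . . . . . . .
    . . . . . . . . .
    . . . . . . . . .
    . . . . . . . . .
T1:
  2·area = 66  (B↔C swapped to make it positive)
  edge (9, 7)→(18, 10): d=(9,3) right/bottom  bias=-1
  edge (18, 10)→(5, 13): d=(-13,3) right/bottom  bias=-1
  edge (5, 13)→(9, 7): d=(4,-6) top-left  bias=+0
    (6,0)@(13, 1): e=[-66,132,0] → .  [on edge]
    (1,2)@(3, 5): e=[0,110,-44] → .  [on edge]
    (4,3)@(9, 7): e=[0,66,0] → .  [on edge]
    (4,4)@(9, 9): e=[18,40,8] → X
    (5,4)@(11, 9): e=[12,34,20] → X
    (6,4)@(13, 9): e=[6,28,32] → X
    (7,4)@(15, 9): e=[0,22,44] → .  [on edge]
    (3,5)@(7, 11): e=[42,20,4] → X
    (7,5)@(15, 11): e=[18,-4,52] → .
    (2,6)@(5, 13): e=[66,0,0] → .  [on edge]
    (3,6)@(7, 13): e=[60,-6,12] → .
    (4,6)@(9, 13): e=[54,-12,24] → .
  covered (7 px):
    . . . . . . . . .
    . . . . . . . . .
    . . . . . . . . .
    . . . . . . . . .
    . . . . X X X . .
    . . . X X X X . .
    . . . . . . . . .

Z-buffer (winner per pixel, '.' = empty):
  . . . . . . . . .
  . . . . . . . . .
  . . . . 0 . . . .
  . . . . . . . . .
  . . . . 1 1 1 . .
  . . . 1 1 1 1 . .
  . . . . . . . . .

Answer: 1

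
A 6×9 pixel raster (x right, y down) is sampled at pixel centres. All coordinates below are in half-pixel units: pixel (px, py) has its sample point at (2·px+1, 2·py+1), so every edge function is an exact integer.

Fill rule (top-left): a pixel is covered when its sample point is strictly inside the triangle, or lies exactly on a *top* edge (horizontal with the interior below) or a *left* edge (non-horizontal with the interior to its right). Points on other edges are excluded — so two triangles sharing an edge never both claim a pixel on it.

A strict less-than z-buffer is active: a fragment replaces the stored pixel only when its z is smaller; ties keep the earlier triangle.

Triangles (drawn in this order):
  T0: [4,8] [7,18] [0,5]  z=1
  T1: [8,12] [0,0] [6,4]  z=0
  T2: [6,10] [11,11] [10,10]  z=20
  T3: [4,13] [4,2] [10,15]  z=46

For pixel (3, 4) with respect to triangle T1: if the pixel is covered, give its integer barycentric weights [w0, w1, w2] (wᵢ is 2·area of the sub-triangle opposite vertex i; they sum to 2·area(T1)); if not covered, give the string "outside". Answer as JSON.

T0:
  2·area = 31
  edge (4, 8)→(7, 18): d=(3,10) right/bottom  bias=-1
  edge (7, 18)→(0, 5): d=(-7,-13) top-left  bias=+0
  edge (0, 5)→(4, 8): d=(4,3) right/bottom  bias=-1
    (1,4)@(3, 9): e=[13,11,7] → █
    (2,4)@(5, 9): e=[-7,37,1] → ·
    (1,5)@(3, 11): e=[19,-3,15] → ·
    (2,6)@(5, 13): e=[5,9,17] → █
    (3,6)@(7, 13): e=[-15,35,11] → ·
    (2,7)@(5, 15): e=[11,-5,25] → ·
  covered (2 px):
    · · · · · ·
    · · · · · ·
    · · · · · ·
    · · · · · ·
    · █ · · · ·
    · · · · · ·
    · · █ · · ·
    · · · · · ·
    · · · · · ·
T1:
  2·area = 40
  edge (8, 12)→(0, 0): d=(-8,-12) top-left  bias=+0
  edge (0, 0)→(6, 4): d=(6,4) right/bottom  bias=-1
  edge (6, 4)→(8, 12): d=(2,8) right/bottom  bias=-1
    (0,0)@(1, 1): e=[4,2,34] → █
    (1,0)@(3, 1): e=[28,-6,18] → ·
    (0,1)@(1, 3): e=[-12,14,38] → ·
    (1,1)@(3, 3): e=[12,6,22] → █
    (2,1)@(5, 3): e=[36,-2,6] → ·
    (1,2)@(3, 5): e=[-4,18,26] → ·
    (2,2)@(5, 5): e=[20,10,10] → █
    (3,2)@(7, 5): e=[44,2,-6] → ·
    (2,3)@(5, 7): e=[4,22,14] → █
    (3,3)@(7, 7): e=[28,14,-2] → ·
    (2,4)@(5, 9): e=[-12,34,18] → ·
    (3,4)@(7, 9): e=[12,26,2] → █
  covered (5 px):
    █ · · · · ·
    · █ · · · ·
    · · █ · · ·
    · · █ · · ·
    · · · █ · ·
    · · · · · ·
    · · · · · ·
    · · · · · ·
    · · · · · ·
T2:
  2·area = 4  (B↔C swapped to make it positive)
  edge (6, 10)→(10, 10): d=(4,0) top-left  bias=+0
  edge (10, 10)→(11, 11): d=(1,1) right/bottom  bias=-1
  edge (11, 11)→(6, 10): d=(-5,-1) top-left  bias=+0
    (0,0)@(1, 1): e=[-36,0,40] → ·  [on edge]
    (1,1)@(3, 3): e=[-28,0,32] → ·  [on edge]
    (2,2)@(5, 5): e=[-20,0,24] → ·  [on edge]
    (3,3)@(7, 7): e=[-12,0,16] → ·  [on edge]
    (0,4)@(1, 9): e=[-4,8,0] → ·  [on edge]
    (4,4)@(9, 9): e=[-4,0,8] → ·  [on edge]
    (5,5)@(11, 11): e=[4,0,0] → ·  [on edge]
  covered (0 px):
    · · · · · ·
    · · · · · ·
    · · · · · ·
    · · · · · ·
    · · · · · ·
    · · · · · ·
    · · · · · ·
    · · · · · ·
    · · · · · ·
T3:
  2·area = 66
  edge (4, 13)→(4, 2): d=(0,-11) top-left  bias=+0
  edge (4, 2)→(10, 15): d=(6,13) right/bottom  bias=-1
  edge (10, 15)→(4, 13): d=(-6,-2) top-left  bias=+0
    (2,2)@(5, 5): e=[11,5,50] → █
    (3,2)@(7, 5): e=[33,-21,54] → ·
    (2,3)@(5, 7): e=[11,17,38] → █
    (3,3)@(7, 7): e=[33,-9,42] → ·
    (2,4)@(5, 9): e=[11,29,26] → █
    (3,4)@(7, 9): e=[33,3,30] → █
    (4,4)@(9, 9): e=[55,-23,34] → ·
    (2,5)@(5, 11): e=[11,41,14] → █
    (4,5)@(9, 11): e=[55,-11,22] → ·
    (2,6)@(5, 13): e=[11,53,2] → █
    (4,6)@(9, 13): e=[55,1,10] → █
    (5,6)@(11, 13): e=[77,-25,14] → ·
  covered (9 px):
    · · · · · ·
    · · · · · ·
    · · █ · · ·
    · · █ · · ·
    · · █ █ · ·
    · · █ █ · ·
    · · █ █ █ ·
    · · · · · ·
    · · · · · ·

Final: [26,2,12]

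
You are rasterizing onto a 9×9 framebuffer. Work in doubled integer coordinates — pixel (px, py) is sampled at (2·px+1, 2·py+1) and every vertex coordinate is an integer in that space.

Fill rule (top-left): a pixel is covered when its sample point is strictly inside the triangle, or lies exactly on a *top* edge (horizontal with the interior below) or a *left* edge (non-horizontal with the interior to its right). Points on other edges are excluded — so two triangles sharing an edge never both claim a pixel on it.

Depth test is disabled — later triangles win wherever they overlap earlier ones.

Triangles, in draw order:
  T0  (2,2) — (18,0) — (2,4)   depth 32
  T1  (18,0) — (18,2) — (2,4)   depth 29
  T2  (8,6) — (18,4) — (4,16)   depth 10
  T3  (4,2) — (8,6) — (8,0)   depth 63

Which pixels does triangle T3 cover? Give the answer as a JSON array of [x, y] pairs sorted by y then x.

T0:
  2·area = 32
  edge (2, 2)→(18, 0): d=(16,-2) top-left  bias=+0
  edge (18, 0)→(2, 4): d=(-16,4) right/bottom  bias=-1
  edge (2, 4)→(2, 2): d=(0,-2) top-left  bias=+0
    (5,0)@(11, 1): e=[2,12,18] → █
    (6,0)@(13, 1): e=[6,4,22] → █
    (7,0)@(15, 1): e=[10,-4,26] → ·
    (1,1)@(3, 3): e=[18,12,2] → █
    (2,1)@(5, 3): e=[22,4,6] → █
    (3,1)@(7, 3): e=[26,-4,10] → ·
    (5,1)@(11, 3): e=[34,-20,18] → ·
    (6,1)@(13, 3): e=[38,-28,22] → ·
    (1,2)@(3, 5): e=[50,-20,2] → ·
    (2,2)@(5, 5): e=[54,-28,6] → ·
  covered (4 px):
    · · · · · █ █ · ·
    · █ █ · · · · · ·
    · · · · · · · · ·
    · · · · · · · · ·
    · · · · · · · · ·
    · · · · · · · · ·
    · · · · · · · · ·
    · · · · · · · · ·
    · · · · · · · · ·
T1:
  2·area = 32
  edge (18, 0)→(18, 2): d=(0,2) right/bottom  bias=-1
  edge (18, 2)→(2, 4): d=(-16,2) right/bottom  bias=-1
  edge (2, 4)→(18, 0): d=(16,-4) top-left  bias=+0
    (7,0)@(15, 1): e=[6,22,4] → █
    (8,0)@(17, 1): e=[2,18,12] → █
    (3,1)@(7, 3): e=[22,6,4] → █
    (4,1)@(9, 3): e=[18,2,12] → █
    (5,1)@(11, 3): e=[14,-2,20] → ·
    (7,1)@(15, 3): e=[6,-10,36] → ·
    (8,1)@(17, 3): e=[2,-14,44] → ·
    (3,2)@(7, 5): e=[22,-26,36] → ·
    (4,2)@(9, 5): e=[18,-30,44] → ·
  covered (4 px):
    · · · · · · · █ █
    · · · █ █ · · · ·
    · · · · · · · · ·
    · · · · · · · · ·
    · · · · · · · · ·
    · · · · · · · · ·
    · · · · · · · · ·
    · · · · · · · · ·
    · · · · · · · · ·
T2:
  2·area = 92
  edge (8, 6)→(18, 4): d=(10,-2) top-left  bias=+0
  edge (18, 4)→(4, 16): d=(-14,12) right/bottom  bias=-1
  edge (4, 16)→(8, 6): d=(4,-10) top-left  bias=+0
    (6,2)@(13, 5): e=[0,46,46] → █  [on edge]
    (7,2)@(15, 5): e=[4,22,66] → █
    (8,2)@(17, 5): e=[8,-2,86] → ·
    (1,3)@(3, 7): e=[0,138,-46] → ·  [on edge]
    (4,3)@(9, 7): e=[12,66,14] → █
    (5,3)@(11, 7): e=[16,42,34] → █
    (7,3)@(15, 7): e=[24,-6,74] → ·
    (3,4)@(7, 9): e=[28,62,2] → █
    (6,4)@(13, 9): e=[40,-10,62] → ·
    (3,5)@(7, 11): e=[48,34,10] → █
    (5,5)@(11, 11): e=[56,-14,50] → ·
    (3,6)@(7, 13): e=[68,6,18] → █
  covered (12 px):
    · · · · · · · · ·
    · · · · · · · · ·
    · · · · · · █ █ ·
    · · · · █ █ █ · ·
    · · · █ █ █ · · ·
    · · · █ █ · · · ·
    · · · █ · · · · ·
    · · █ · · · · · ·
    · · · · · · · · ·
T3:
  2·area = 24  (B↔C swapped to make it positive)
  edge (4, 2)→(8, 0): d=(4,-2) top-left  bias=+0
  edge (8, 0)→(8, 6): d=(0,6) right/bottom  bias=-1
  edge (8, 6)→(4, 2): d=(-4,-4) top-left  bias=+0
    (1,0)@(3, 1): e=[-6,30,0] → ·  [on edge]
    (3,0)@(7, 1): e=[2,6,16] → █
    (4,0)@(9, 1): e=[6,-6,24] → ·
    (2,1)@(5, 3): e=[6,18,0] → █  [on edge]
    (4,1)@(9, 3): e=[14,-6,16] → ·
    (2,2)@(5, 5): e=[14,18,-8] → ·
    (3,2)@(7, 5): e=[18,6,0] → █  [on edge]
    (4,2)@(9, 5): e=[22,-6,8] → ·
    (3,3)@(7, 7): e=[26,6,-8] → ·
    (4,3)@(9, 7): e=[30,-6,0] → ·  [on edge]
    (5,4)@(11, 9): e=[42,-18,0] → ·  [on edge]
    (6,5)@(13, 11): e=[54,-30,0] → ·  [on edge]
    (7,6)@(15, 13): e=[66,-42,0] → ·  [on edge]
    (8,7)@(17, 15): e=[78,-54,0] → ·  [on edge]
  covered (4 px):
    · · · █ · · · · ·
    · · █ █ · · · · ·
    · · · █ · · · · ·
    · · · · · · · · ·
    · · · · · · · · ·
    · · · · · · · · ·
    · · · · · · · · ·
    · · · · · · · · ·
    · · · · · · · · ·

Answer: [[3,0],[2,1],[3,1],[3,2]]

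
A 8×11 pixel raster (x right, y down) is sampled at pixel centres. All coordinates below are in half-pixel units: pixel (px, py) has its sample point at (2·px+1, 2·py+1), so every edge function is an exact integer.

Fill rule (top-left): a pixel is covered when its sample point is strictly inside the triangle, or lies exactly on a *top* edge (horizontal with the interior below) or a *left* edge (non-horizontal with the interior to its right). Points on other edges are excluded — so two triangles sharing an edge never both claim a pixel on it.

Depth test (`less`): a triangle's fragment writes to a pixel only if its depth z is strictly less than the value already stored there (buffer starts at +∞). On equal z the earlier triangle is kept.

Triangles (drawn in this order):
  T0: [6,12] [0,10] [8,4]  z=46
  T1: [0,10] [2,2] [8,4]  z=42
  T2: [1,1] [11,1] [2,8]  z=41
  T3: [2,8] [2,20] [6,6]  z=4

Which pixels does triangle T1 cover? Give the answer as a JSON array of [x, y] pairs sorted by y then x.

T0:
  2·area = 52
  edge (6, 12)→(0, 10): d=(-6,-2) top-left  bias=+0
  edge (0, 10)→(8, 4): d=(8,-6) top-left  bias=+0
  edge (8, 4)→(6, 12): d=(-2,8) right/bottom  bias=-1
    (3,2)@(7, 5): e=[44,2,6] → █
    (4,2)@(9, 5): e=[48,14,-10] → ·
    (2,3)@(5, 7): e=[28,6,18] → █
    (4,3)@(9, 7): e=[36,30,-14] → ·
    (1,4)@(3, 9): e=[12,10,30] → █
    (3,4)@(7, 9): e=[20,34,-2] → ·
    (1,5)@(3, 11): e=[0,26,26] → █  [on edge]
    (3,5)@(7, 11): e=[8,50,-6] → ·
    (1,6)@(3, 13): e=[-12,42,22] → ·
    (2,6)@(5, 13): e=[-8,54,6] → ·
    (4,6)@(9, 13): e=[0,78,-26] → ·  [on edge]
    (7,7)@(15, 15): e=[0,130,-78] → ·  [on edge]
  covered (7 px):
    · · · · · · · ·
    · · · · · · · ·
    · · · █ · · · ·
    · · █ █ · · · ·
    · █ █ · · · · ·
    · █ █ · · · · ·
    · · · · · · · ·
    · · · · · · · ·
    · · · · · · · ·
    · · · · · · · ·
    · · · · · · · ·
T1:
  2·area = 52
  edge (0, 10)→(2, 2): d=(2,-8) top-left  bias=+0
  edge (2, 2)→(8, 4): d=(6,2) right/bottom  bias=-1
  edge (8, 4)→(0, 10): d=(-8,6) right/bottom  bias=-1
    (1,1)@(3, 3): e=[10,4,38] → █
    (2,1)@(5, 3): e=[26,0,26] → ·  [on edge]
    (1,2)@(3, 5): e=[14,16,22] → █
    (2,2)@(5, 5): e=[30,12,10] → █
    (3,2)@(7, 5): e=[46,8,-2] → ·
    (5,2)@(11, 5): e=[78,0,-26] → ·  [on edge]
    (0,3)@(1, 7): e=[2,32,18] → █
    (2,3)@(5, 7): e=[34,24,-6] → ·
    (0,4)@(1, 9): e=[6,44,2] → █
    (1,4)@(3, 9): e=[22,40,-10] → ·
    (0,5)@(1, 11): e=[10,56,-14] → ·
  covered (6 px):
    · · · · · · · ·
    · █ · · · · · ·
    · █ █ · · · · ·
    █ █ · · · · · ·
    █ · · · · · · ·
    · · · · · · · ·
    · · · · · · · ·
    · · · · · · · ·
    · · · · · · · ·
    · · · · · · · ·
    · · · · · · · ·
T2:
  2·area = 70
  edge (1, 1)→(11, 1): d=(10,0) top-left  bias=+0
  edge (11, 1)→(2, 8): d=(-9,7) right/bottom  bias=-1
  edge (2, 8)→(1, 1): d=(-1,-7) top-left  bias=+0
    (0,0)@(1, 1): e=[0,70,0] → █  [on edge]
    (1,0)@(3, 1): e=[0,56,14] → █  [on edge]
    (2,0)@(5, 1): e=[0,42,28] → █  [on edge]
    (3,0)@(7, 1): e=[0,28,42] → █  [on edge]
    (4,0)@(9, 1): e=[0,14,56] → █  [on edge]
    (5,0)@(11, 1): e=[0,0,70] → ·  [on edge]
    (6,0)@(13, 1): e=[0,-14,84] → ·  [on edge]
    (7,0)@(15, 1): e=[0,-28,98] → ·  [on edge]
    (0,1)@(1, 3): e=[20,52,-2] → ·
    (1,1)@(3, 3): e=[20,38,12] → █
    (4,1)@(9, 3): e=[20,-4,54] → ·
    (1,2)@(3, 5): e=[40,20,10] → █
    (1,7)@(3, 15): e=[140,-70,0] → ·  [on edge]
  covered (11 px):
    █ █ █ █ █ · · ·
    · █ █ █ · · · ·
    · █ █ · · · · ·
    · █ · · · · · ·
    · · · · · · · ·
    · · · · · · · ·
    · · · · · · · ·
    · · · · · · · ·
    · · · · · · · ·
    · · · · · · · ·
    · · · · · · · ·
T3:
  2·area = 48  (B↔C swapped to make it positive)
  edge (2, 8)→(6, 6): d=(4,-2) top-left  bias=+0
  edge (6, 6)→(2, 20): d=(-4,14) right/bottom  bias=-1
  edge (2, 20)→(2, 8): d=(0,-12) top-left  bias=+0
    (2,3)@(5, 7): e=[2,10,36] → █
    (3,3)@(7, 7): e=[6,-18,60] → ·
    (1,4)@(3, 9): e=[6,30,12] → █
    (3,4)@(7, 9): e=[14,-26,60] → ·
    (1,5)@(3, 11): e=[14,22,12] → █
    (2,5)@(5, 11): e=[18,-6,36] → ·
    (1,6)@(3, 13): e=[22,14,12] → █
    (2,6)@(5, 13): e=[26,-14,36] → ·
    (1,7)@(3, 15): e=[30,6,12] → █
    (2,7)@(5, 15): e=[34,-22,36] → ·
    (1,8)@(3, 17): e=[38,-2,12] → ·
  covered (6 px):
    · · · · · · · ·
    · · · · · · · ·
    · · · · · · · ·
    · · █ · · · · ·
    · █ █ · · · · ·
    · █ · · · · · ·
    · █ · · · · · ·
    · █ · · · · · ·
    · · · · · · · ·
    · · · · · · · ·
    · · · · · · · ·

Answer: [[1,1],[1,2],[2,2],[0,3],[1,3],[0,4]]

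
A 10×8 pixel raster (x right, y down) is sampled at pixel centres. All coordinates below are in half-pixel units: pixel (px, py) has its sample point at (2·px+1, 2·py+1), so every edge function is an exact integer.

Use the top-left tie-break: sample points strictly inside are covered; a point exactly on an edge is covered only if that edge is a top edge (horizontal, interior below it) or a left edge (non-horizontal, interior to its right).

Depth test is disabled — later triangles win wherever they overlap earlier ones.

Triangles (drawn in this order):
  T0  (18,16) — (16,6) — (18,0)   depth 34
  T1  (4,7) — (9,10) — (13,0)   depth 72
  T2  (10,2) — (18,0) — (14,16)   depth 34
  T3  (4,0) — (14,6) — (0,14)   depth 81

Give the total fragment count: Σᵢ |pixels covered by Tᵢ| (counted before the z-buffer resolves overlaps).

T0:
  2·area = 32
  edge (18, 16)→(16, 6): d=(-2,-10) top-left  bias=+0
  edge (16, 6)→(18, 0): d=(2,-6) top-left  bias=+0
  edge (18, 0)→(18, 16): d=(0,16) right/bottom  bias=-1
    (7,0)@(15, 1): e=[0,-16,48] → .  [on edge]
    (8,1)@(17, 3): e=[16,0,16] → X  [on edge]
    (9,1)@(19, 3): e=[36,12,-16] → .
    (8,2)@(17, 5): e=[12,4,16] → X
    (9,2)@(19, 5): e=[32,16,-16] → .
    (8,3)@(17, 7): e=[8,8,16] → X
    (9,3)@(19, 7): e=[28,20,-16] → .
    (7,4)@(15, 9): e=[-16,0,48] → .  [on edge]
    (8,4)@(17, 9): e=[4,12,16] → X
    (9,4)@(19, 9): e=[24,24,-16] → .
    (8,5)@(17, 11): e=[0,16,16] → X  [on edge]
    (9,5)@(19, 11): e=[20,28,-16] → .
    (6,7)@(13, 15): e=[-48,0,80] → .  [on edge]
  covered (5 px):
    . . . . . . . . . .
    . . . . . . . . X .
    . . . . . . . . X .
    . . . . . . . . X .
    . . . . . . . . X .
    . . . . . . . . X .
    . . . . . . . . . .
    . . . . . . . . . .
T1:
  2·area = 62  (B↔C swapped to make it positive)
  edge (4, 7)→(13, 0): d=(9,-7) top-left  bias=+0
  edge (13, 0)→(9, 10): d=(-4,10) right/bottom  bias=-1
  edge (9, 10)→(4, 7): d=(-5,-3) top-left  bias=+0
    (5,1)@(11, 3): e=[13,8,41] → X
    (6,1)@(13, 3): e=[27,-12,47] → .
    (3,2)@(7, 5): e=[3,40,19] → X
    (4,2)@(9, 5): e=[17,20,25] → X
    (5,2)@(11, 5): e=[31,0,31] → .  [on edge]
    (2,3)@(5, 7): e=[7,52,3] → X
    (5,3)@(11, 7): e=[49,-8,21] → .
    (2,4)@(5, 9): e=[25,44,-7] → .
    (3,4)@(7, 9): e=[39,24,-1] → .
    (4,4)@(9, 9): e=[53,4,5] → X
    (5,4)@(11, 9): e=[67,-16,11] → .
    (4,5)@(9, 11): e=[71,-4,-5] → .
    (3,7)@(7, 15): e=[93,0,-31] → .  [on edge]
  covered (7 px):
    . . . . . . . . . .
    . . . . . X . . . .
    . . . X X . . . . .
    . . X X X . . . . .
    . . . . X . . . . .
    . . . . . . . . . .
    . . . . . . . . . .
    . . . . . . . . . .
T2:
  2·area = 120
  edge (10, 2)→(18, 0): d=(8,-2) top-left  bias=+0
  edge (18, 0)→(14, 16): d=(-4,16) right/bottom  bias=-1
  edge (14, 16)→(10, 2): d=(-4,-14) top-left  bias=+0
    (7,0)@(15, 1): e=[2,44,74] → X
    (8,0)@(17, 1): e=[6,12,102] → X
    (9,0)@(19, 1): e=[10,-20,130] → .
    (5,1)@(11, 3): e=[10,100,10] → X
    (6,1)@(13, 3): e=[14,68,38] → X
    (9,1)@(19, 3): e=[26,-28,122] → .
    (5,2)@(11, 5): e=[26,92,2] → X
    (8,2)@(17, 5): e=[38,-4,86] → .
    (5,3)@(11, 7): e=[42,84,-6] → .
    (6,3)@(13, 7): e=[46,52,22] → X
    (8,3)@(17, 7): e=[54,-12,78] → .
    (6,4)@(13, 9): e=[62,44,14] → X
  covered (15 px):
    . . . . . . . X X .
    . . . . . X X X X .
    . . . . . X X X . .
    . . . . . . X X . .
    . . . . . . X X . .
    . . . . . . X X . .
    . . . . . . . . . .
    . . . . . . . . . .
T3:
  2·area = 164
  edge (4, 0)→(14, 6): d=(10,6) right/bottom  bias=-1
  edge (14, 6)→(0, 14): d=(-14,8) right/bottom  bias=-1
  edge (0, 14)→(4, 0): d=(4,-14) top-left  bias=+0
    (2,0)@(5, 1): e=[4,142,18] → X
    (3,0)@(7, 1): e=[-8,126,46] → .
    (2,1)@(5, 3): e=[24,114,26] → X
    (3,1)@(7, 3): e=[12,98,54] → X
    (4,1)@(9, 3): e=[0,82,82] → .  [on edge]
    (1,2)@(3, 5): e=[56,102,6] → X
    (4,2)@(9, 5): e=[20,54,90] → X
    (5,2)@(11, 5): e=[8,38,118] → X
    (6,2)@(13, 5): e=[-4,22,146] → .
    (1,3)@(3, 7): e=[76,74,14] → X
    (6,3)@(13, 7): e=[16,-6,154] → .
    (1,4)@(3, 9): e=[96,46,22] → X
    (9,4)@(19, 9): e=[0,-82,246] → .  [on edge]
  covered (20 px):
    . . X . . . . . . .
    . . X X . . . . . .
    . X X X X X . . . .
    . X X X X X . . . .
    . X X X . . . . . .
    X X X . . . . . . .
    X . . . . . . . . .
    . . . . . . . . . .

Result: 47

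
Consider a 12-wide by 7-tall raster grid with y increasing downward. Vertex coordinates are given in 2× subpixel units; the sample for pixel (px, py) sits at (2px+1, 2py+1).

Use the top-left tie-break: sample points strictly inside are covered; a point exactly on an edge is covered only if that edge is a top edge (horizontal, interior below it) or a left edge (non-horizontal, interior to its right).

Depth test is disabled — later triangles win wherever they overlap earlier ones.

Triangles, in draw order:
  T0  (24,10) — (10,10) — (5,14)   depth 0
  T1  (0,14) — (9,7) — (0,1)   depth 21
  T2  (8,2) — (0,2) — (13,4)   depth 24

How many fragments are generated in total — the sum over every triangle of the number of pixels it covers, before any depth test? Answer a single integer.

T0:
  2·area = 56  (B↔C swapped to make it positive)
  edge (24, 10)→(5, 14): d=(-19,4) right/bottom  bias=-1
  edge (5, 14)→(10, 10): d=(5,-4) top-left  bias=+0
  edge (10, 10)→(24, 10): d=(14,0) top-left  bias=+0
    (4,5)@(9, 11): e=[41,1,14] → █
    (5,5)@(11, 11): e=[33,9,14] → █
    (6,5)@(13, 11): e=[25,17,14] → █
    (7,5)@(15, 11): e=[17,25,14] → █
    (8,5)@(17, 11): e=[9,33,14] → █
    (9,5)@(19, 11): e=[1,41,14] → █
    (10,5)@(21, 11): e=[-7,49,14] → ·
    (3,6)@(7, 13): e=[11,3,42] → █
    (5,6)@(11, 13): e=[-5,19,42] → ·
    (6,6)@(13, 13): e=[-13,27,42] → ·
    (7,6)@(15, 13): e=[-21,35,42] → ·
    (8,6)@(17, 13): e=[-29,43,42] → ·
  covered (8 px):
    · · · · · · · · · · · ·
    · · · · · · · · · · · ·
    · · · · · · · · · · · ·
    · · · · · · · · · · · ·
    · · · · · · · · · · · ·
    · · · · █ █ █ █ █ █ · ·
    · · · █ █ · · · · · · ·
T1:
  2·area = 117  (B↔C swapped to make it positive)
  edge (0, 14)→(0, 1): d=(0,-13) top-left  bias=+0
  edge (0, 1)→(9, 7): d=(9,6) right/bottom  bias=-1
  edge (9, 7)→(0, 14): d=(-9,7) right/bottom  bias=-1
    (0,1)@(1, 3): e=[13,12,92] → █
    (1,1)@(3, 3): e=[39,0,78] → ·  [on edge]
    (0,2)@(1, 5): e=[13,30,74] → █
    (1,2)@(3, 5): e=[39,18,60] → █
    (2,2)@(5, 5): e=[65,6,46] → █
    (3,2)@(7, 5): e=[91,-6,32] → ·
    (0,3)@(1, 7): e=[13,48,56] → █
    (3,3)@(7, 7): e=[91,12,14] → █
    (4,3)@(9, 7): e=[117,0,0] → ·  [on edge]
    (0,4)@(1, 9): e=[13,66,38] → █
    (3,4)@(7, 9): e=[91,30,-4] → ·
    (0,5)@(1, 11): e=[13,84,20] → █
    (7,5)@(15, 11): e=[195,0,-78] → ·  [on edge]
  covered (14 px):
    · · · · · · · · · · · ·
    █ · · · · · · · · · · ·
    █ █ █ · · · · · · · · ·
    █ █ █ █ · · · · · · · ·
    █ █ █ · · · · · · · · ·
    █ █ · · · · · · · · · ·
    █ · · · · · · · · · · ·
T2:
  2·area = 16  (B↔C swapped to make it positive)
  edge (8, 2)→(13, 4): d=(5,2) right/bottom  bias=-1
  edge (13, 4)→(0, 2): d=(-13,-2) top-left  bias=+0
  edge (0, 2)→(8, 2): d=(8,0) top-left  bias=+0
    (3,1)@(7, 3): e=[7,1,8] → █
    (4,1)@(9, 3): e=[3,5,8] → █
    (5,1)@(11, 3): e=[-1,9,8] → ·
    (3,2)@(7, 5): e=[17,-25,24] → ·
    (4,2)@(9, 5): e=[13,-21,24] → ·
  covered (2 px):
    · · · · · · · · · · · ·
    · · · █ █ · · · · · · ·
    · · · · · · · · · · · ·
    · · · · · · · · · · · ·
    · · · · · · · · · · · ·
    · · · · · · · · · · · ·
    · · · · · · · · · · · ·

Answer: 24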